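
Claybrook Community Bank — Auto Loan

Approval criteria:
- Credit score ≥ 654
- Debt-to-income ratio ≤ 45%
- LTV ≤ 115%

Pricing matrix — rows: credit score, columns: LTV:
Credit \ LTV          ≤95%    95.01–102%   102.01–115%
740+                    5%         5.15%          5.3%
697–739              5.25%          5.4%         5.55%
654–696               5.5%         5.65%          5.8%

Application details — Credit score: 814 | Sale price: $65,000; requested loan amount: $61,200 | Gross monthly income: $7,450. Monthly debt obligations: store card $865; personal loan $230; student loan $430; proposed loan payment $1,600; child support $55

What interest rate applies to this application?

5%

Credit score 814 ≥ 654; Total monthly debts = (865 + 230 + 430 + 1,600 + 55) = 3,180. DTI = 3,180/7,450 = 42.7% ≤ 45%
LTV: 61,200 ÷ 65,000 = 94.2%, within 115% cap
Score 814 is in the 740+ band; LTV 94.2% is in the ≤95% band → 5%.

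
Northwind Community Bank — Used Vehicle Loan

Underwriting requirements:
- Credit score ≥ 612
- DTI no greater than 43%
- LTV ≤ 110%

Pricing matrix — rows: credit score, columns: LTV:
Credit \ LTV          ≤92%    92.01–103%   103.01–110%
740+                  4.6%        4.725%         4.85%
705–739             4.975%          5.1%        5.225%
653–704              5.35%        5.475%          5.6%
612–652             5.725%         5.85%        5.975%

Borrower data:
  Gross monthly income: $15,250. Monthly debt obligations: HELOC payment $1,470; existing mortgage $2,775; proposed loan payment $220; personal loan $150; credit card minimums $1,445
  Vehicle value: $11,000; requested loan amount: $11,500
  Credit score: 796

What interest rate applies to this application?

4.85%

Credit score 796 ≥ 612; Total monthly debts = (1,470 + 2,775 + 220 + 150 + 1,445) = 6,060. DTI = 6,060/15,250 = 39.7% ≤ 43%
LTV = 11,500/11,000 = 104.5% ≤ 110%
Row: 796 falls in 740+. Column: 104.5% falls in 103.01–110%. Rate = 4.85%.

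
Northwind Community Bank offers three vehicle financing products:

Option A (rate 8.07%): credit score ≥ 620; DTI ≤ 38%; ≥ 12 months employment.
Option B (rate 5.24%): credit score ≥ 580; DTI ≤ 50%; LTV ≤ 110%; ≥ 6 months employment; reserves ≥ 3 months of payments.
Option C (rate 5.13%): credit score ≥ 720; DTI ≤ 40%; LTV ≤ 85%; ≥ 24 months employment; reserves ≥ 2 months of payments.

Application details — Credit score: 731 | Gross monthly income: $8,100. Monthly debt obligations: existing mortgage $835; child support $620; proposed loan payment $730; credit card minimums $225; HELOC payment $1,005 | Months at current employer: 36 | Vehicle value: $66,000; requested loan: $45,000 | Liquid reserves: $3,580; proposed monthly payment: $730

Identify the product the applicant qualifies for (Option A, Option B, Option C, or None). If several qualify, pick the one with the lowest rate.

Total debts = (835 + 620 + 730 + 225 + 1,005) = 3,415; DTI = 3,415/8,100 = 42.2%.
LTV = 45,000/66,000 = 68.2%.
Reserves = 3,580/730 = 4.9 months.
Option A: score 731 ≥ 620; DTI 42.2% > 38%; employment 36 ≥ 12 mo → does not qualify.
Option B: score 731 ≥ 580; DTI 42.2% ≤ 50%; LTV 68.2% ≤ 110%; employment 36 ≥ 6 mo; reserves 4.9 ≥ 3 mo → qualifies.
Option C: score 731 ≥ 720; DTI 42.2% > 40%; LTV 68.2% ≤ 85%; employment 36 ≥ 24 mo; reserves 4.9 ≥ 2 mo → does not qualify.

Option B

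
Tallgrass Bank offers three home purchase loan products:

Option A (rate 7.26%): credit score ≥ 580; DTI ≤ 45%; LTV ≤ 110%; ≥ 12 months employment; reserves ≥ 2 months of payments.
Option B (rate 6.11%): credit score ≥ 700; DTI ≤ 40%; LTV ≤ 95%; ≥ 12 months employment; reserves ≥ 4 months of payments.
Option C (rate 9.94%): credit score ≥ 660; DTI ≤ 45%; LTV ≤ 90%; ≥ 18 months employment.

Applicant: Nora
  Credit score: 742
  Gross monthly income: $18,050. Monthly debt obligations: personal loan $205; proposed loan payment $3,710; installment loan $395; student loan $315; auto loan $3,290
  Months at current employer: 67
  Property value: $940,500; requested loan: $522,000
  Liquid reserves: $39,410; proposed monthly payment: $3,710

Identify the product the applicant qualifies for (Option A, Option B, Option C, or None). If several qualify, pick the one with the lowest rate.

Option A

Total debts = (205 + 3,710 + 395 + 315 + 3,290) = 7,915; DTI = 7,915/18,050 = 43.9%.
LTV = 522,000/940,500 = 55.5%.
Reserves = 39,410/3,710 = 10.6 months.
Option A: score 742 ≥ 580; DTI 43.9% ≤ 45%; LTV 55.5% ≤ 110%; employment 67 ≥ 12 mo; reserves 10.6 ≥ 2 mo → qualifies.
Option B: score 742 ≥ 700; DTI 43.9% > 40%; LTV 55.5% ≤ 95%; employment 67 ≥ 12 mo; reserves 10.6 ≥ 4 mo → does not qualify.
Option C: score 742 ≥ 660; DTI 43.9% ≤ 45%; LTV 55.5% ≤ 90%; employment 67 ≥ 18 mo → qualifies.
Qualifying: Option A, Option C. Lowest rate is 7.26% → Option A.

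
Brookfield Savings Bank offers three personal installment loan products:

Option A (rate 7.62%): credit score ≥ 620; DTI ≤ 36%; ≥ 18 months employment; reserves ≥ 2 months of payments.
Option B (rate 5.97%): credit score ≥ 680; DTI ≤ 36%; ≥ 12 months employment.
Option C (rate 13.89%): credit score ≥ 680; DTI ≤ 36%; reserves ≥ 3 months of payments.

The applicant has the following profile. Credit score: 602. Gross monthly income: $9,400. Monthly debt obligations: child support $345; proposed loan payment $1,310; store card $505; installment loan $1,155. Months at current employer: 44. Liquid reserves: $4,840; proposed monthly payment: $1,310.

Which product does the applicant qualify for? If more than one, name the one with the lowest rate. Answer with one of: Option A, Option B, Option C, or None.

None

Total debts = (345 + 1,310 + 505 + 1,155) = 3,315; DTI = 3,315/9,400 = 35.3%.
Reserves = 4,840/1,310 = 3.7 months.
Option A: score 602 < 620; DTI 35.3% ≤ 36%; employment 44 ≥ 18 mo; reserves 3.7 ≥ 2 mo → does not qualify.
Option B: score 602 < 680; DTI 35.3% ≤ 36%; employment 44 ≥ 12 mo → does not qualify.
Option C: score 602 < 680; DTI 35.3% ≤ 36%; reserves 3.7 ≥ 3 mo → does not qualify.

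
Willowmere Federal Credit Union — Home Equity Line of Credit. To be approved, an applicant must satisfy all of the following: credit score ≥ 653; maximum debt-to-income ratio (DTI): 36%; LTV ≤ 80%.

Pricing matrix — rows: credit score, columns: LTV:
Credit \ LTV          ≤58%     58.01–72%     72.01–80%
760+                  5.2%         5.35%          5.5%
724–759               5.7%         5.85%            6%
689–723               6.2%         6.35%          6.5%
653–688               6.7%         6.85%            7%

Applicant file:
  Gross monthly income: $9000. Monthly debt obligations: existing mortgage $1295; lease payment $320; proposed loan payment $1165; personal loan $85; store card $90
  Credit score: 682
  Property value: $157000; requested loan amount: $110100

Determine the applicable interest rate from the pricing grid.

6.85%

Credit score 682 ≥ 653; Total monthly debts = (1,295 + 320 + 1,165 + 85 + 90) = 2,955. DTI: 2,955 ÷ 9,000 = 32.8%, within the 36% cap
Loan-to-value = 110,100/157,000 = 70.1% — pass (80% max)
Row: 682 falls in 653–688. Column: 70.1% falls in 58.01–72%. Rate = 6.85%.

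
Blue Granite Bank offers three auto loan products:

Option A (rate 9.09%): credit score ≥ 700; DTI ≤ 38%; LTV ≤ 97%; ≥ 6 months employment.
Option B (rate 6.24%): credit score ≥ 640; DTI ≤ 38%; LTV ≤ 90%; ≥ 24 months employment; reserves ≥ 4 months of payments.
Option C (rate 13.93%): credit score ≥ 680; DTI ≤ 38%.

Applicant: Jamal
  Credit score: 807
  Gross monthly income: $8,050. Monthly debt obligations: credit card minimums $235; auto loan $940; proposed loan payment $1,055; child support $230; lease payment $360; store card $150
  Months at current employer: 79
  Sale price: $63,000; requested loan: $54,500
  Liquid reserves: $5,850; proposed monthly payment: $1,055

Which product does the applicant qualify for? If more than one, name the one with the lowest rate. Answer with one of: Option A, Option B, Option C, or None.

Total debts = (235 + 940 + 1,055 + 230 + 360 + 150) = 2,970; DTI = 2,970/8,050 = 36.9%.
LTV = 54,500/63,000 = 86.5%.
Reserves = 5,850/1,055 = 5.5 months.
Option A: score 807 ≥ 700; DTI 36.9% ≤ 38%; LTV 86.5% ≤ 97%; employment 79 ≥ 6 mo → qualifies.
Option B: score 807 ≥ 640; DTI 36.9% ≤ 38%; LTV 86.5% ≤ 90%; employment 79 ≥ 24 mo; reserves 5.5 ≥ 4 mo → qualifies.
Option C: score 807 ≥ 680; DTI 36.9% ≤ 38% → qualifies.
Qualifying: Option A, Option B, Option C. Lowest rate is 6.24% → Option B.

Option B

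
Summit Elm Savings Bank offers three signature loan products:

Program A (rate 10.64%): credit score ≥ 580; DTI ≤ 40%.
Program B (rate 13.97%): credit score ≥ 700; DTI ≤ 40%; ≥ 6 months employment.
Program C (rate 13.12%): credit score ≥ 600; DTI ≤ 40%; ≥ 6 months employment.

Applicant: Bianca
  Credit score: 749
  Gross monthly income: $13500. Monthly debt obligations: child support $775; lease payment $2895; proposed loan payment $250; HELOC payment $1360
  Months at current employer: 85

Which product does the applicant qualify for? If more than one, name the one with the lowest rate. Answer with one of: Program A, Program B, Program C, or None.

Program A

Total debts = (775 + 2,895 + 250 + 1,360) = 5,280; DTI = 5,280/13,500 = 39.1%.
Program A: score 749 ≥ 580; DTI 39.1% ≤ 40% → qualifies.
Program B: score 749 ≥ 700; DTI 39.1% ≤ 40%; employment 85 ≥ 6 mo → qualifies.
Program C: score 749 ≥ 600; DTI 39.1% ≤ 40%; employment 85 ≥ 6 mo → qualifies.
Qualifying: Program A, Program B, Program C. Lowest rate is 10.64% → Program A.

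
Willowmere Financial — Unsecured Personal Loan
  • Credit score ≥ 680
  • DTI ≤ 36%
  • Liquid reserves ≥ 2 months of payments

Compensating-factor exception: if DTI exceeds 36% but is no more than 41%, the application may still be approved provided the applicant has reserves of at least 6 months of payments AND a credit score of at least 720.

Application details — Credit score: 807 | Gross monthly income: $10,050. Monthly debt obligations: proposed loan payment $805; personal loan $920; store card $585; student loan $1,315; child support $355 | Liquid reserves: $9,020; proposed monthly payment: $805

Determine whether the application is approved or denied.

Approved

Credit score 807 ≥ 680 (meets base)
Total debts = (805 + 920 + 585 + 1,315 + 355) = 3,980. DTI: 3,980 ÷ 10,050 = 39.6%, over the 36% base limit.
Reserves: 9,020 ÷ 805 = 11.2 months (meets 2-month minimum)
39.6% falls in the override range (36%–41%), so the compensating-factor test applies.
Reserves 11.2 ≥ 6 months; credit score 807 ≥ 720.
Both compensating conditions met → exception applies.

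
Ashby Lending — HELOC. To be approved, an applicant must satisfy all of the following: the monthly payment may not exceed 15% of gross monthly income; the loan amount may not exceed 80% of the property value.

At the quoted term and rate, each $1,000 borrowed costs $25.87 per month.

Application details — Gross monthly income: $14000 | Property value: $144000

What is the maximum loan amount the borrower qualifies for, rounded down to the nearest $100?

Payment cap: 15% × $14,000 = $2,100/month.
At $25.87 per $1,000, that supports 2,100/25.87 × 1,000 ≈ $81,175 → $81,100.
LTV cap: 80% × $144,000 = $115,200 → $115,200.
Binding constraint: payment-to-income.

$81,100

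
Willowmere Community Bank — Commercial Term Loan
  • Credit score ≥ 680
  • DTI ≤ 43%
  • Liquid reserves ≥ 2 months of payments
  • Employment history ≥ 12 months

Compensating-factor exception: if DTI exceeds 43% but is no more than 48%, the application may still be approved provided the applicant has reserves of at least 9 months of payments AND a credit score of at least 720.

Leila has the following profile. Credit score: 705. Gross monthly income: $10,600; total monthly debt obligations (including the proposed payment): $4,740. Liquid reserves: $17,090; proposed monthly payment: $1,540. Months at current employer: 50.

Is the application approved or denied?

Credit score 705 ≥ 680 (meets base)
DTI: 4,740 ÷ 10,600 = 44.7%, over the 43% base limit.
Reserves: 17,090 ÷ 1,540 = 11.1 months (meets 2-month minimum)
Employment 50 ≥ 12 months
44.7% falls in the override range (43%–48%), so the compensating-factor test applies.
Override check — reserves: 11.1 mo (ok); score: 705 (below 720).
Compensating-factor requirement not fully met.

Denied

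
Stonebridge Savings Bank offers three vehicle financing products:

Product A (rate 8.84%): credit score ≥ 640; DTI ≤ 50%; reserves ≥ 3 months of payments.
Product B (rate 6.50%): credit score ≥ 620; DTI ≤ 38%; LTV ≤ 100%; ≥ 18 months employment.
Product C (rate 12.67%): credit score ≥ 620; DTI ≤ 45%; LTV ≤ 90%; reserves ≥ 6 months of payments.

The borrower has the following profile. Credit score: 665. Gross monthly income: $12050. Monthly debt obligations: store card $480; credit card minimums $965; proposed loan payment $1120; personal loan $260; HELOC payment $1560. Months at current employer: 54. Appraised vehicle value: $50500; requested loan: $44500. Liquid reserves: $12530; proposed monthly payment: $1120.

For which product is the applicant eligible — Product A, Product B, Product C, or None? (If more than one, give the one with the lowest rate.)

Product B

Total debts = (480 + 965 + 1,120 + 260 + 1,560) = 4,385; DTI = 4,385/12,050 = 36.4%.
LTV = 44,500/50,500 = 88.1%.
Reserves = 12,530/1,120 = 11.2 months.
Product A: score 665 ≥ 640; DTI 36.4% ≤ 50%; reserves 11.2 ≥ 3 mo → qualifies.
Product B: score 665 ≥ 620; DTI 36.4% ≤ 38%; LTV 88.1% ≤ 100%; employment 54 ≥ 18 mo → qualifies.
Product C: score 665 ≥ 620; DTI 36.4% ≤ 45%; LTV 88.1% ≤ 90%; reserves 11.2 ≥ 6 mo → qualifies.
Qualifying: Product A, Product B, Product C. Lowest rate is 6.50% → Product B.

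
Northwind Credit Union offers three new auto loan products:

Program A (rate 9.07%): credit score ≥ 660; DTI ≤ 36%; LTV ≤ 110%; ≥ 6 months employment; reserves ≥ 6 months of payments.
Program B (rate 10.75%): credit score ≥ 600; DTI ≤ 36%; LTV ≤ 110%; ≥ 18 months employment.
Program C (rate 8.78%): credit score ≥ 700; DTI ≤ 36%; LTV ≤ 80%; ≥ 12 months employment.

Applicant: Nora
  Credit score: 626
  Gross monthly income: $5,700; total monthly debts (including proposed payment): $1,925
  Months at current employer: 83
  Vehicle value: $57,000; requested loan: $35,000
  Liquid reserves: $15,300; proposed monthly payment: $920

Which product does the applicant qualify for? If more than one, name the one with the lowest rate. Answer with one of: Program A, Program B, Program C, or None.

Program B

DTI = 1,925/5,700 = 33.8%.
LTV = 35,000/57,000 = 61.4%.
Reserves = 15,300/920 = 16.6 months.
Program A: score 626 < 660; DTI 33.8% ≤ 36%; LTV 61.4% ≤ 110%; employment 83 ≥ 6 mo; reserves 16.6 ≥ 6 mo → does not qualify.
Program B: score 626 ≥ 600; DTI 33.8% ≤ 36%; LTV 61.4% ≤ 110%; employment 83 ≥ 18 mo → qualifies.
Program C: score 626 < 700; DTI 33.8% ≤ 36%; LTV 61.4% ≤ 80%; employment 83 ≥ 12 mo → does not qualify.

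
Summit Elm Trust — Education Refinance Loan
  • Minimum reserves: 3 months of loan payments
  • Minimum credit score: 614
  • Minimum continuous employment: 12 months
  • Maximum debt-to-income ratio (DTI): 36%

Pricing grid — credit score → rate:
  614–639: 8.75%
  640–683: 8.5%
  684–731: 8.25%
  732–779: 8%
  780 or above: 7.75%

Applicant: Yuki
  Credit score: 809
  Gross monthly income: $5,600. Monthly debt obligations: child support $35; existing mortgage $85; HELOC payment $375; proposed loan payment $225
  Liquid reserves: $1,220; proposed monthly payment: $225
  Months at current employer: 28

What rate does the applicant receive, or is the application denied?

Approved at 7.75%

Credit score 809 ≥ 614 (meets minimum)
Liquid reserves cover 1,220/225 = 5.4 months — ≥ 3 required
Total monthly debts = (35 + 85 + 375 + 225) = 720. Debt-to-income = 720/5,600 = 12.9% — meets 36% limit
Employment 28 ≥ 12 months
All requirements met. Score 809 falls in the 780 or above tier → 7.75%.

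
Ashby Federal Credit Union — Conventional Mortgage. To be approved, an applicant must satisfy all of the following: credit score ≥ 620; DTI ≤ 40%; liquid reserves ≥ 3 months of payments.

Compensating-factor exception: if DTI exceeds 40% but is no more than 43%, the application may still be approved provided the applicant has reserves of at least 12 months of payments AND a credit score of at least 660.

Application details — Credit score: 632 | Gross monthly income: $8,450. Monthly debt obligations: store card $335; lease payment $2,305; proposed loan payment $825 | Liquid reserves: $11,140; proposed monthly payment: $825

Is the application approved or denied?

Credit score 632 ≥ 620 (meets base)
Total debts = (335 + 2,305 + 825) = 3,465. DTI: 3,465 ÷ 8,450 = 41%, over the 40% base limit.
Liquid reserves cover 11,140/825 = 13.5 months — ≥ 3 required
41% falls in the override range (40%–43%), so the compensating-factor test applies.
Reserves 13.5 ≥ 12 months; credit score 632 < 660.
Compensating-factor requirement not fully met.

Denied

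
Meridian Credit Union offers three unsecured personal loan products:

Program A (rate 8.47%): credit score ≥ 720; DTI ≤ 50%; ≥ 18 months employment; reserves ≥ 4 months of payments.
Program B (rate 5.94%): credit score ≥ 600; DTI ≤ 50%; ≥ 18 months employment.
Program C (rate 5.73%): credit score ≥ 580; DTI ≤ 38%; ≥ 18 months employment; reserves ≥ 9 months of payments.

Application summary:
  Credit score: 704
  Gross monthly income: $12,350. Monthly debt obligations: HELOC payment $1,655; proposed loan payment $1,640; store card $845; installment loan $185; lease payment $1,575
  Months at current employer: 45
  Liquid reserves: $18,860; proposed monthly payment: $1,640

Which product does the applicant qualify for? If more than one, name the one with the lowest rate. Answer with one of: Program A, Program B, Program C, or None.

Total debts = (1,655 + 1,640 + 845 + 185 + 1,575) = 5,900; DTI = 5,900/12,350 = 47.8%.
Reserves = 18,860/1,640 = 11.5 months.
Program A: score 704 < 720; DTI 47.8% ≤ 50%; employment 45 ≥ 18 mo; reserves 11.5 ≥ 4 mo → does not qualify.
Program B: score 704 ≥ 600; DTI 47.8% ≤ 50%; employment 45 ≥ 18 mo → qualifies.
Program C: score 704 ≥ 580; DTI 47.8% > 38%; employment 45 ≥ 18 mo; reserves 11.5 ≥ 9 mo → does not qualify.

Program B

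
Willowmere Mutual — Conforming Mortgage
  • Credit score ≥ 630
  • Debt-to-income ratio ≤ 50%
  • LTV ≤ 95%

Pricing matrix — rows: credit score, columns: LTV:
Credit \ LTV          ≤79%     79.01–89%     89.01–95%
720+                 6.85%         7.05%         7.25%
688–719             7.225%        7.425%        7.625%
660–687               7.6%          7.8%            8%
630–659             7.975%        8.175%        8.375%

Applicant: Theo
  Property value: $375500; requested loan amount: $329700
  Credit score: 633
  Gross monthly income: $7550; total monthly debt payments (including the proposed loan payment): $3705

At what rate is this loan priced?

8.175%

Credit score 633 ≥ 630; DTI: 3,705 ÷ 7,550 = 49.1%, within the 50% cap
Loan-to-value = 329,700/375,500 = 87.8% — pass (95% max)
Credit 633 → row 630–659; LTV 87.8% → column 79.01–89%. Grid cell → 8.175%.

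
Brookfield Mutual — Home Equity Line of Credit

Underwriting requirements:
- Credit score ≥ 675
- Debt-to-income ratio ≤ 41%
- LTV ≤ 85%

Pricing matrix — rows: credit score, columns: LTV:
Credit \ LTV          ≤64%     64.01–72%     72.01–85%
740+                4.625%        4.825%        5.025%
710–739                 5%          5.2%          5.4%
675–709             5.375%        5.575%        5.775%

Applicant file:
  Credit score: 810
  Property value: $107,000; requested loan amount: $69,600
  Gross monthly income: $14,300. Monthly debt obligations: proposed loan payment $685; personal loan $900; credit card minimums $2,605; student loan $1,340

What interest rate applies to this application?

Credit score 810 ≥ 675; Total monthly debts = (685 + 900 + 2,605 + 1,340) = 5,530. Debt-to-income = 5,530/14,300 = 38.7% — meets 41% limit
LTV = 69,600/107,000 = 65% ≤ 85%
Row: 810 falls in 740+. Column: 65% falls in 64.01–72%. Rate = 4.825%.

4.825%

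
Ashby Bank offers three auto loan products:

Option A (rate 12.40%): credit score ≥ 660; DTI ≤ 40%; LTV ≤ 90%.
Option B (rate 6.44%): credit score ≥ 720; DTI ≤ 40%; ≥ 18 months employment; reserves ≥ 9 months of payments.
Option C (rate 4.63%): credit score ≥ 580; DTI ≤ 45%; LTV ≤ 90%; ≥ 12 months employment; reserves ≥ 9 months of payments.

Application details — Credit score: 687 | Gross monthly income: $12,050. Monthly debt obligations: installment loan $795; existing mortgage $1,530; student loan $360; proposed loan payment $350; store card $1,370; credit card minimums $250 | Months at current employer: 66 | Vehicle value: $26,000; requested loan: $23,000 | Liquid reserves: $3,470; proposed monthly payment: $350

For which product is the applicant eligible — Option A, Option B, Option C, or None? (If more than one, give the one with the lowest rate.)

Total debts = (795 + 1,530 + 360 + 350 + 1,370 + 250) = 4,655; DTI = 4,655/12,050 = 38.6%.
LTV = 23,000/26,000 = 88.5%.
Reserves = 3,470/350 = 9.9 months.
Option A: score 687 ≥ 660; DTI 38.6% ≤ 40%; LTV 88.5% ≤ 90% → qualifies.
Option B: score 687 < 720; DTI 38.6% ≤ 40%; employment 66 ≥ 18 mo; reserves 9.9 ≥ 9 mo → does not qualify.
Option C: score 687 ≥ 580; DTI 38.6% ≤ 45%; LTV 88.5% ≤ 90%; employment 66 ≥ 12 mo; reserves 9.9 ≥ 9 mo → qualifies.
Qualifying: Option A, Option C. Lowest rate is 4.63% → Option C.

Option C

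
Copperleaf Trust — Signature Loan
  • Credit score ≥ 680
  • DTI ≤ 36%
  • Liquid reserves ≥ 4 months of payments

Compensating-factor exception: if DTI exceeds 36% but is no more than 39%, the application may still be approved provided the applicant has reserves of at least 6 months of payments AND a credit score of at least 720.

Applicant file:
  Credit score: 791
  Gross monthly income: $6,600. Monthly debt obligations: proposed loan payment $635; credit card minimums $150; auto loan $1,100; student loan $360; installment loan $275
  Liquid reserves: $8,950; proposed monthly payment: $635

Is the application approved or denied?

Approved

Credit score 791 ≥ 680 (meets base)
Total debts = (635 + 150 + 1,100 + 360 + 275) = 2,520. DTI: 2,520 ÷ 6,600 = 38.2%, over the 36% base limit.
Reserves: 8,950 ÷ 635 = 14.1 months (meets 4-month minimum)
DTI 38.2% is within the 36%–39% exception band; checking compensating factors.
Reserves 14.1 ≥ 6 months; credit score 791 ≥ 720.
Both compensating conditions met → exception applies.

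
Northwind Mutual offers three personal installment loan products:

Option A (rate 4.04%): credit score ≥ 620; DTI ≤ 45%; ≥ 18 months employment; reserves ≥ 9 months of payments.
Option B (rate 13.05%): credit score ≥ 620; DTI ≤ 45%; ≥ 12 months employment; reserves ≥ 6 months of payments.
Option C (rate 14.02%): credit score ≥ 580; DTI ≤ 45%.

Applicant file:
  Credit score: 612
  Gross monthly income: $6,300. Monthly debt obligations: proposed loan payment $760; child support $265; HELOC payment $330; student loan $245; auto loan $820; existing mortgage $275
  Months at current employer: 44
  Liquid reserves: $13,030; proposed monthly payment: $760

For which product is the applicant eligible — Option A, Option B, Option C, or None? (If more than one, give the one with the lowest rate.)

Total debts = (760 + 265 + 330 + 245 + 820 + 275) = 2,695; DTI = 2,695/6,300 = 42.8%.
Reserves = 13,030/760 = 17.1 months.
Option A: score 612 < 620; DTI 42.8% ≤ 45%; employment 44 ≥ 18 mo; reserves 17.1 ≥ 9 mo → does not qualify.
Option B: score 612 < 620; DTI 42.8% ≤ 45%; employment 44 ≥ 12 mo; reserves 17.1 ≥ 6 mo → does not qualify.
Option C: score 612 ≥ 580; DTI 42.8% ≤ 45% → qualifies.

Option C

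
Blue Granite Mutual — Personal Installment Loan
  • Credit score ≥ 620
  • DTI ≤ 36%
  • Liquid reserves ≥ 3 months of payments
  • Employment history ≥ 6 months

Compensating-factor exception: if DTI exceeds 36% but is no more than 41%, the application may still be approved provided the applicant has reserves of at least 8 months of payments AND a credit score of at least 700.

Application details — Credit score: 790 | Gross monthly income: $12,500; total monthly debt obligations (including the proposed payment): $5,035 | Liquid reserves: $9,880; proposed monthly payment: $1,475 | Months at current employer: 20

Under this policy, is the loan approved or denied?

Credit score 790 ≥ 620 (meets base)
DTI: 5,035 ÷ 12,500 = 40.3%, over the 36% base limit.
Liquid reserves cover 9,880/1,475 = 6.7 months — ≥ 3 required
Employment 20 ≥ 6 months
DTI 40.3% is within the 36%–41% exception band; checking compensating factors.
Reserves 6.7 < 8 months; credit score 790 ≥ 700.
Override conditions not both satisfied; exception does not apply.

Denied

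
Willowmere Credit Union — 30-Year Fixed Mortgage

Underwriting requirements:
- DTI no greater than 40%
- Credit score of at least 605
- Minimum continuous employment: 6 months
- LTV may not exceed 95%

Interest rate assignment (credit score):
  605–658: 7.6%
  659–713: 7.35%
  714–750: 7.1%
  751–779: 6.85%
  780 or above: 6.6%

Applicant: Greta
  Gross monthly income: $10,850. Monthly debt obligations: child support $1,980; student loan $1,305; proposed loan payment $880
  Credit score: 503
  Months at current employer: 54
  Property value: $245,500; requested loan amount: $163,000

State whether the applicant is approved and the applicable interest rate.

Credit score 503 < 605 (below minimum)
LTV = 163,000/245,500 = 66.4% ≤ 95%
Total monthly debts = (1,980 + 1,305 + 880) = 4,165. DTI = 4,165/10,850 = 38.4% ≤ 40%
Employment 54 ≥ 6 months
Not all requirements met → denied.

Denied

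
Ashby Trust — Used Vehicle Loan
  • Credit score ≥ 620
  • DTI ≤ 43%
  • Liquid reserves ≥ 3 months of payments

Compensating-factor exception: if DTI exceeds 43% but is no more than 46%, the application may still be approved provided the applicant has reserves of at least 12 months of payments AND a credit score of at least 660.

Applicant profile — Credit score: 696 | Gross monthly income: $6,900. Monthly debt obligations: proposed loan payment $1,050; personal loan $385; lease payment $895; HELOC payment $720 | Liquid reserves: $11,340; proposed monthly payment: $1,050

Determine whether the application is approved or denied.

Credit score 696 ≥ 620 (meets base)
Total debts = (1,050 + 385 + 895 + 720) = 3,050. DTI: 3,050 ÷ 6,900 = 44.2%, over the 43% base limit.
Reserves: 11,340 ÷ 1,050 = 10.8 months (meets 3-month minimum)
44.2% falls in the override range (43%–46%), so the compensating-factor test applies.
Override check — reserves: 10.8 mo (short of 12); score: 696 (ok).
Override conditions not both satisfied; exception does not apply.

Denied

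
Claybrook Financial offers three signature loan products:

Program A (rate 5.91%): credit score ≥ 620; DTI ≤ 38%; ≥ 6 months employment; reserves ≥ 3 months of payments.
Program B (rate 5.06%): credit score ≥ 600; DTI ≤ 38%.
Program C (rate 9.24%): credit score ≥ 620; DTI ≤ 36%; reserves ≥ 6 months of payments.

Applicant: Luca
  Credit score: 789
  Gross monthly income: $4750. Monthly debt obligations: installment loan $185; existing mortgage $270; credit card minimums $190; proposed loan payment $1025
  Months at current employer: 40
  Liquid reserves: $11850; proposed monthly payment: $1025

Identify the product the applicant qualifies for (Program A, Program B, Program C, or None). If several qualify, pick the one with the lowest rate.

Program B

Total debts = (185 + 270 + 190 + 1,025) = 1,670; DTI = 1,670/4,750 = 35.2%.
Reserves = 11,850/1,025 = 11.6 months.
Program A: score 789 ≥ 620; DTI 35.2% ≤ 38%; employment 40 ≥ 6 mo; reserves 11.6 ≥ 3 mo → qualifies.
Program B: score 789 ≥ 600; DTI 35.2% ≤ 38% → qualifies.
Program C: score 789 ≥ 620; DTI 35.2% ≤ 36%; reserves 11.6 ≥ 6 mo → qualifies.
Qualifying: Program A, Program B, Program C. Lowest rate is 5.06% → Program B.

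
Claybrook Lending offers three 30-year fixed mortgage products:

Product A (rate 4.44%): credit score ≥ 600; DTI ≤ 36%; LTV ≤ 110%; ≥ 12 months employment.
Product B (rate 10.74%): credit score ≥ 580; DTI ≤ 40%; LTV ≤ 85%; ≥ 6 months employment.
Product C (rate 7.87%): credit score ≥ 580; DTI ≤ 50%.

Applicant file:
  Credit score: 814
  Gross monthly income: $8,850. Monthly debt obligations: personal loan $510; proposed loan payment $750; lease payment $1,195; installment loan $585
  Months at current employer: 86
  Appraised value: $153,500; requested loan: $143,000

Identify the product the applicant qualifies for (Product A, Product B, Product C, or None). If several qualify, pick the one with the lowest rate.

Product A

Total debts = (510 + 750 + 1,195 + 585) = 3,040; DTI = 3,040/8,850 = 34.4%.
LTV = 143,000/153,500 = 93.2%.
Product A: score 814 ≥ 600; DTI 34.4% ≤ 36%; LTV 93.2% ≤ 110%; employment 86 ≥ 12 mo → qualifies.
Product B: score 814 ≥ 580; DTI 34.4% ≤ 40%; LTV 93.2% > 85%; employment 86 ≥ 6 mo → does not qualify.
Product C: score 814 ≥ 580; DTI 34.4% ≤ 50% → qualifies.
Qualifying: Product A, Product C. Lowest rate is 4.44% → Product A.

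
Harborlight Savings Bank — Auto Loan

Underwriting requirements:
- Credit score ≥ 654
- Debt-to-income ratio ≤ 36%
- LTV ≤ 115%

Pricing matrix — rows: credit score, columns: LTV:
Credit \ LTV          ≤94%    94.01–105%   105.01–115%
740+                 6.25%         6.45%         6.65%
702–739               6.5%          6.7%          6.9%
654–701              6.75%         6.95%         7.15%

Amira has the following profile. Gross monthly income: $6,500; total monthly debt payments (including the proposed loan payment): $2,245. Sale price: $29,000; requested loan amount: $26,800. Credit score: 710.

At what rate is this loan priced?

Credit score 710 ≥ 654; DTI = 2,245/6,500 = 34.5% ≤ 36%
LTV = 26,800/29,000 = 92.4% ≤ 115%
Credit 710 → row 702–739; LTV 92.4% → column ≤94%. Grid cell → 6.5%.

6.5%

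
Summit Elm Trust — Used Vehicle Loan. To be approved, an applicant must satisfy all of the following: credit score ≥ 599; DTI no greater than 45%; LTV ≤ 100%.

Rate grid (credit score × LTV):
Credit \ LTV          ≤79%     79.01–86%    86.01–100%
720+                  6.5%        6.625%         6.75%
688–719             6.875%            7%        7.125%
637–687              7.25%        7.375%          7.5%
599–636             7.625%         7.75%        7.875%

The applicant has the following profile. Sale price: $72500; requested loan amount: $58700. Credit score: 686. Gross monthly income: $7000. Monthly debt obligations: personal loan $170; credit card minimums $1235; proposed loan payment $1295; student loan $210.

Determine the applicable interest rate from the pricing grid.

7.375%

Credit score 686 ≥ 599; Total monthly debts = (170 + 1,235 + 1,295 + 210) = 2,910. Debt-to-income = 2,910/7,000 = 41.6% — meets 45% limit
LTV = 58,700/72,500 = 81% ≤ 100%
Credit 686 → row 637–687; LTV 81% → column 79.01–86%. Grid cell → 7.375%.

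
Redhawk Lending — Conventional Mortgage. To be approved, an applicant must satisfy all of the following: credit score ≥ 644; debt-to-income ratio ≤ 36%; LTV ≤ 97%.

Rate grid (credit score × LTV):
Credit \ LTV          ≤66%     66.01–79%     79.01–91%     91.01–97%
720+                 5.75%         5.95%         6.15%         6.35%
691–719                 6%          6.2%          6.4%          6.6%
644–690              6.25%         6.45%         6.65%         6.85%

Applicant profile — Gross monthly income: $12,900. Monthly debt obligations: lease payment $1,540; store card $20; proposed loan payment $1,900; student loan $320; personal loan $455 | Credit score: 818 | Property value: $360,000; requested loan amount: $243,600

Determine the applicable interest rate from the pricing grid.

Credit score 818 ≥ 644; Total monthly debts = (1,540 + 20 + 1,900 + 320 + 455) = 4,235. DTI = 4,235/12,900 = 32.8% ≤ 36%
Loan-to-value = 243,600/360,000 = 67.7% — pass (97% max)
Score 818 is in the 720+ band; LTV 67.7% is in the 66.01–79% band → 5.95%.

5.95%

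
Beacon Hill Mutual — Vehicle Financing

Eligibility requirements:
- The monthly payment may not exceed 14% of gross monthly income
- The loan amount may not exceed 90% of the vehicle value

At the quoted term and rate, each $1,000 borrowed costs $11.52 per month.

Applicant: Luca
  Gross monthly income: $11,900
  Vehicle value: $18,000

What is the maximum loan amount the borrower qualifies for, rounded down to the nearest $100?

$16,200

Payment cap: 14% × $11,900 = $1,666/month.
At $11.52 per $1,000, that supports 1,666/11.52 × 1,000 ≈ $144,618 → $144,600.
LTV cap: 90% × $18,000 = $16,200 → $16,200.
Binding constraint: loan-to-value.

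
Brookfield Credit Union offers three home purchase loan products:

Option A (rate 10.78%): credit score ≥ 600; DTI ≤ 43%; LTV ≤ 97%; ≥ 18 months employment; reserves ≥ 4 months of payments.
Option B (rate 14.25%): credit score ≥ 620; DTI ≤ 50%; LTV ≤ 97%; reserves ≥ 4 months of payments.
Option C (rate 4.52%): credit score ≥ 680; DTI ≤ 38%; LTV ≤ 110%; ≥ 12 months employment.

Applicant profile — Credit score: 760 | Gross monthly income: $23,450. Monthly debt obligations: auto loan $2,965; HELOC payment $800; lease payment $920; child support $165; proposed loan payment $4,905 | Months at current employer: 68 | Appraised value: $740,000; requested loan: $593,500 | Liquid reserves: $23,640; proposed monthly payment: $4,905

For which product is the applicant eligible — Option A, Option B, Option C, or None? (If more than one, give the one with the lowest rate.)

Option A

Total debts = (2,965 + 800 + 920 + 165 + 4,905) = 9,755; DTI = 9,755/23,450 = 41.6%.
LTV = 593,500/740,000 = 80.2%.
Reserves = 23,640/4,905 = 4.8 months.
Option A: score 760 ≥ 600; DTI 41.6% ≤ 43%; LTV 80.2% ≤ 97%; employment 68 ≥ 18 mo; reserves 4.8 ≥ 4 mo → qualifies.
Option B: score 760 ≥ 620; DTI 41.6% ≤ 50%; LTV 80.2% ≤ 97%; reserves 4.8 ≥ 4 mo → qualifies.
Option C: score 760 ≥ 680; DTI 41.6% > 38%; LTV 80.2% ≤ 110%; employment 68 ≥ 12 mo → does not qualify.
Qualifying: Option A, Option B. Lowest rate is 10.78% → Option A.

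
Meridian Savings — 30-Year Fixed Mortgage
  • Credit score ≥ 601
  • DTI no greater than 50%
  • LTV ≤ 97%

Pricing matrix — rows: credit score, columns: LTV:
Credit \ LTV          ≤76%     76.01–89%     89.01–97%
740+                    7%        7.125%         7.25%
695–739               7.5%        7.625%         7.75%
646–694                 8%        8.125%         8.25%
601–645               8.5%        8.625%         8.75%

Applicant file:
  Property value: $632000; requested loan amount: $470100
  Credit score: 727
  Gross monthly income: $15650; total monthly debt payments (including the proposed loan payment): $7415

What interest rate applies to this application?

Credit score 727 ≥ 601; DTI: 7,415 ÷ 15,650 = 47.4%, within the 50% cap
LTV = 470,100/632,000 = 74.4% ≤ 97%
Credit 727 → row 695–739; LTV 74.4% → column ≤76%. Grid cell → 7.5%.

7.5%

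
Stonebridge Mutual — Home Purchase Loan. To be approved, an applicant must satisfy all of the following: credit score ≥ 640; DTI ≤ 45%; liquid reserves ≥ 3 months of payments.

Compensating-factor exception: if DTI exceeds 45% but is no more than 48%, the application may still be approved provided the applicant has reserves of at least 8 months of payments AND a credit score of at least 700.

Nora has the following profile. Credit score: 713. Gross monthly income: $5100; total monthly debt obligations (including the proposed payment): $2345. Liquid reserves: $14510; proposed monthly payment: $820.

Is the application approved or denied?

Credit score 713 ≥ 640 (meets base)
DTI: 2,345 ÷ 5,100 = 46%, over the 45% base limit.
Liquid reserves cover 14,510/820 = 17.7 months — ≥ 3 required
46% falls in the override range (45%–48%), so the compensating-factor test applies.
Override check — reserves: 17.7 mo (ok); score: 713 (ok).
Both override conditions satisfied; DTI exception granted.

Approved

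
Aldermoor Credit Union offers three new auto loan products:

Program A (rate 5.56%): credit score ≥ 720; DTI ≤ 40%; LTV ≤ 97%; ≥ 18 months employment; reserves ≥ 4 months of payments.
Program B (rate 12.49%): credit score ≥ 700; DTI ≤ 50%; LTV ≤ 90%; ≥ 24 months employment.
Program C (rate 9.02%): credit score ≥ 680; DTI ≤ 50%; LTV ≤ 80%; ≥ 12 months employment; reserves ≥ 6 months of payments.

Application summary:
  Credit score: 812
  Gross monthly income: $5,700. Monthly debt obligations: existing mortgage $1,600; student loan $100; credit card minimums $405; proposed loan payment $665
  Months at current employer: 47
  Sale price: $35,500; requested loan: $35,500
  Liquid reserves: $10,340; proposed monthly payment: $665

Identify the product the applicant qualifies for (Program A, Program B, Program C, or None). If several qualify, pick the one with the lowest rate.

Total debts = (1,600 + 100 + 405 + 665) = 2,770; DTI = 2,770/5,700 = 48.6%.
LTV = 35,500/35,500 = 100%.
Reserves = 10,340/665 = 15.5 months.
Program A: score 812 ≥ 720; DTI 48.6% > 40%; LTV 100% > 97%; employment 47 ≥ 18 mo; reserves 15.5 ≥ 4 mo → does not qualify.
Program B: score 812 ≥ 700; DTI 48.6% ≤ 50%; LTV 100% > 90%; employment 47 ≥ 24 mo → does not qualify.
Program C: score 812 ≥ 680; DTI 48.6% ≤ 50%; LTV 100% > 80%; employment 47 ≥ 12 mo; reserves 15.5 ≥ 6 mo → does not qualify.

None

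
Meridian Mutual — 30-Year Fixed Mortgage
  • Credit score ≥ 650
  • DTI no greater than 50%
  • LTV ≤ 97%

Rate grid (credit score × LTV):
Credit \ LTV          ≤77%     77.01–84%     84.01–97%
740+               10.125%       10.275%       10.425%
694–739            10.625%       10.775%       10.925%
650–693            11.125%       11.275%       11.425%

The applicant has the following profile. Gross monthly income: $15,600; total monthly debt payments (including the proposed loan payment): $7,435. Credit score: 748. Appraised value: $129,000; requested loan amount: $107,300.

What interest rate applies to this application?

10.275%

Credit score 748 ≥ 650; Debt-to-income = 7,435/15,600 = 47.7% — meets 50% limit
LTV: 107,300 ÷ 129,000 = 83.2%, within 97% cap
Credit 748 → row 740+; LTV 83.2% → column 77.01–84%. Grid cell → 10.275%.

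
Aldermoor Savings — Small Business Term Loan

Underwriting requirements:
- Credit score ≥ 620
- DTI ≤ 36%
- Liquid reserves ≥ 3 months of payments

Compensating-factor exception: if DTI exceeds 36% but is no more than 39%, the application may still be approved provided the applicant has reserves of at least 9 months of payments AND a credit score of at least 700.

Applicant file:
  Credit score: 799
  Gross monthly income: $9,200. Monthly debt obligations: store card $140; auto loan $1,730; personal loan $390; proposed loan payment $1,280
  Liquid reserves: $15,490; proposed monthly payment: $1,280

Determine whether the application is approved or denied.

Approved

Credit score 799 ≥ 620 (meets base)
Total debts = (140 + 1,730 + 390 + 1,280) = 3,540. DTI: 3,540 ÷ 9,200 = 38.5%, over the 36% base limit.
Liquid reserves cover 15,490/1,280 = 12.1 months — ≥ 3 required
38.5% falls in the override range (36%–39%), so the compensating-factor test applies.
Override check — reserves: 12.1 mo (ok); score: 799 (ok).
Both override conditions satisfied; DTI exception granted.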